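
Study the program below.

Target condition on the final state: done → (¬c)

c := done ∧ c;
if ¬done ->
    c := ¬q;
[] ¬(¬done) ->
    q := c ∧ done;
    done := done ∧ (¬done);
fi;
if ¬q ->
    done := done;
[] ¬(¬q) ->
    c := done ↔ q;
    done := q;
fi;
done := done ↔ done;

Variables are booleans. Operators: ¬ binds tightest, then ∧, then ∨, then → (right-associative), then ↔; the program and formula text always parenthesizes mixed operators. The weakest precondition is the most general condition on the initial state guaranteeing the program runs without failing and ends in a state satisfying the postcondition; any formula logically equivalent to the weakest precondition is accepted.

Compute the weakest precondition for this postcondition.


Working backward. After the program, done → (¬c) must hold.
Before done := done ↔ done: ¬c
Then branch requires ¬c; else branch requires ¬(done ↔ q).
Before the if: ((¬q) → (¬c)) ∧ (q → (¬(done ↔ q)))
Then branch requires ((¬q) → q) ∧ (q → (¬(done ↔ q))); else branch requires (¬(c ∧ done)) → (¬c).
Before the if: ((¬done) → (((¬q) → q) ∧ (q → (¬(done ↔ q))))) ∧ (done → ((¬(c ∧ done)) → (¬c)))
Before c := done ∧ c: (¬done) → (((¬q) → q) ∧ (q → (¬(done ↔ q))))
Answer: WP = (¬done) → (((¬q) → q) ∧ (q → (¬(done ↔ q))))


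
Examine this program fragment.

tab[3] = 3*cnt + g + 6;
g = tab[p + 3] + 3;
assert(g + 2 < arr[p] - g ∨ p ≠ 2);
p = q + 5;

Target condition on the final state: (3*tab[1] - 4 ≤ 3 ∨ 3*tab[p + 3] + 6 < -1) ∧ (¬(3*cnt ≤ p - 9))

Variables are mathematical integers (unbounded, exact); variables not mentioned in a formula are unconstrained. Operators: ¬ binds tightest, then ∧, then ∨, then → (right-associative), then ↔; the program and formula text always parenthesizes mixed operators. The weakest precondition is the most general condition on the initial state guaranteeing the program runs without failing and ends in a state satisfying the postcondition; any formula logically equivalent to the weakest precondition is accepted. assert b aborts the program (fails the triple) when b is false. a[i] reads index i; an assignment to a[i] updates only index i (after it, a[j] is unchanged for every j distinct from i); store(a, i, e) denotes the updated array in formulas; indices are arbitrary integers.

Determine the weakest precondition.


Working backward. After the program, the postcondition (3*tab[1] - 4 ≤ 3 ∨ 3*tab[p + 3] + 6 < -1) ∧ (¬(3*cnt ≤ p - 9)) must hold; in canonical form it is (3*tab[1] ≤ 7 ∨ 3*tab[p + 3] < -7) ∧ (¬(3*cnt ≤ p - 9)).
Before p := q + 5: (3*tab[1] ≤ 7 ∨ 3*tab[q + 8] < -7) ∧ (¬(3*cnt ≤ q - 4))
Before assert g + 2 < arr[p] - g ∨ p ≠ 2: (2*g < arr[p] - 2 ∨ p ≠ 2) ∧ (3*tab[1] ≤ 7 ∨ 3*tab[q + 8] < -7) ∧ (¬(3*cnt ≤ q - 4))
Before g := tab[p + 3] + 3: (2*tab[p + 3] < arr[p] - 8 ∨ p ≠ 2) ∧ (3*tab[1] ≤ 7 ∨ 3*tab[q + 8] < -7) ∧ (¬(3*cnt ≤ q - 4))
Before tab[3] := 3*cnt + g + 6: (2*store(tab, 3, 3*cnt + g + 6)[p + 3] < arr[p] - 8 ∨ p ≠ 2) ∧ (3*tab[1] ≤ 7 ∨ 3*store(tab, 3, 3*cnt + g + 6)[q + 8] < -7) ∧ (¬(3*cnt ≤ q - 4))
Answer: WP = (2*store(tab, 3, 3*cnt + g + 6)[p + 3] < arr[p] - 8 ∨ p ≠ 2) ∧ (3*tab[1] ≤ 7 ∨ 3*store(tab, 3, 3*cnt + g + 6)[q + 8] < -7) ∧ (¬(3*cnt ≤ q - 4))


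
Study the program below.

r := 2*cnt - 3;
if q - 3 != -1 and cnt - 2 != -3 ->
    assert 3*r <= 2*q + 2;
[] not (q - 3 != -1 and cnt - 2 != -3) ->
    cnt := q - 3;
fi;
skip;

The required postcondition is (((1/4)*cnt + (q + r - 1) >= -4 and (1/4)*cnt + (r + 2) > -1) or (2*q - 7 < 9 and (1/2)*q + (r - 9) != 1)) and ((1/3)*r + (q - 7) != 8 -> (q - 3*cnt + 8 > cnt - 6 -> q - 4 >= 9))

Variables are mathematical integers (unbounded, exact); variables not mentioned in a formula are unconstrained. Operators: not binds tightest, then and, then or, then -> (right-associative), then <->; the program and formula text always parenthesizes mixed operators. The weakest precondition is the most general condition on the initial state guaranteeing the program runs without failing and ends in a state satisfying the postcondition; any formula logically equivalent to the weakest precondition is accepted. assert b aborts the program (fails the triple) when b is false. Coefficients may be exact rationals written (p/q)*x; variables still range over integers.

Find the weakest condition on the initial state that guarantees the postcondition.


Working backward. After the program, the postcondition (((1/4)*cnt + (q + r - 1) >= -4 and (1/4)*cnt + (r + 2) > -1) or (2*q - 7 < 9 and (1/2)*q + (r - 9) != 1)) and ((1/3)*r + (q - 7) != 8 -> (q - 3*cnt + 8 > cnt - 6 -> q - 4 >= 9)) must hold; in canonical form it is (((1/4)*cnt + q + r >= -3 and (1/4)*cnt + r > -3) or (2*q < 16 and (1/2)*q + r != 10)) and (q + (1/3)*r != 15 -> (q > 4*cnt - 14 -> q >= 13)).
Before skip: (((1/4)*cnt + q + r >= -3 and (1/4)*cnt + r > -3) or (2*q < 16 and (1/2)*q + r != 10)) and (q + (1/3)*r != 15 -> (q > 4*cnt - 14 -> q >= 13))
Then branch requires 3*r <= 2*q + 2 and (((1/4)*cnt + q + r >= -3 and (1/4)*cnt + r > -3) or (2*q < 16 and (1/2)*q + r != 10)) and (q + (1/3)*r != 15 -> (q > 4*cnt - 14 -> q >= 13)); else branch requires (((5/4)*q + r >= -9/4 and (1/4)*q + r > -9/4) or (2*q < 16 and (1/2)*q + r != 10)) and (q + (1/3)*r != 15 -> (3*q < 26 -> q >= 13)).
Before the if: ((q != 2 and cnt != -1) -> (3*r <= 2*q + 2 and (((1/4)*cnt + q + r >= -3 and (1/4)*cnt + r > -3) or (2*q < 16 and (1/2)*q + r != 10)) and (q + (1/3)*r != 15 -> (q > 4*cnt - 14 -> q >= 13)))) and ((not (q != 2 and cnt != -1)) -> ((((5/4)*q + r >= -9/4 and (1/4)*q + r > -9/4) or (2*q < 16 and (1/2)*q + r != 10)) and (q + (1/3)*r != 15 -> (3*q < 26 -> q >= 13))))
Before r := 2*cnt - 3: ((q != 2 and cnt != -1) -> (6*cnt <= 2*q + 11 and (((9/4)*cnt + q >= 0 and (9/4)*cnt > 0) or (2*q < 16 and 2*cnt + (1/2)*q != 13)) and ((2/3)*cnt + q != 16 -> (q > 4*cnt - 14 -> q >= 13)))) and ((not (q != 2 and cnt != -1)) -> (((2*cnt + (5/4)*q >= 3/4 and 2*cnt + (1/4)*q > 3/4) or (2*q < 16 and 2*cnt + (1/2)*q != 13)) and ((2/3)*cnt + q != 16 -> (3*q < 26 -> q >= 13))))
Answer: WP = ((q != 2 and cnt != -1) -> (6*cnt <= 2*q + 11 and (((9/4)*cnt + q >= 0 and (9/4)*cnt > 0) or (2*q < 16 and 2*cnt + (1/2)*q != 13)) and ((2/3)*cnt + q != 16 -> (q > 4*cnt - 14 -> q >= 13)))) and ((not (q != 2 and cnt != -1)) -> (((2*cnt + (5/4)*q >= 3/4 and 2*cnt + (1/4)*q > 3/4) or (2*q < 16 and 2*cnt + (1/2)*q != 13)) and ((2/3)*cnt + q != 16 -> (3*q < 26 -> q >= 13))))


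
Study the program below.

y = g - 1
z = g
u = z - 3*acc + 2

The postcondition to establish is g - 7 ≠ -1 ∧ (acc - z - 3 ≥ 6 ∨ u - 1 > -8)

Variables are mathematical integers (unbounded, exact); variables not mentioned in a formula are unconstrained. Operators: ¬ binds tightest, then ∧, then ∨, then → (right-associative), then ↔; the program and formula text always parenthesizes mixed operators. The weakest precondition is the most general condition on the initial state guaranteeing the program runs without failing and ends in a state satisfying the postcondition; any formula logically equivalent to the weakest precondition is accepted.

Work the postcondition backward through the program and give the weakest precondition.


Working backward. After the program, the postcondition g - 7 ≠ -1 ∧ (acc - z - 3 ≥ 6 ∨ u - 1 > -8) must hold; in canonical form it is g ≠ 6 ∧ (acc ≥ z + 9 ∨ u > -7).
Before u := z - 3*acc + 2: g ≠ 6 ∧ (acc ≥ z + 9 ∨ z > 3*acc - 9)
Before z := g: g ≠ 6 ∧ (acc ≥ g + 9 ∨ g > 3*acc - 9)
Before y := g - 1: g ≠ 6 ∧ (acc ≥ g + 9 ∨ g > 3*acc - 9)
Answer: WP = g ≠ 6 ∧ (acc ≥ g + 9 ∨ g > 3*acc - 9)


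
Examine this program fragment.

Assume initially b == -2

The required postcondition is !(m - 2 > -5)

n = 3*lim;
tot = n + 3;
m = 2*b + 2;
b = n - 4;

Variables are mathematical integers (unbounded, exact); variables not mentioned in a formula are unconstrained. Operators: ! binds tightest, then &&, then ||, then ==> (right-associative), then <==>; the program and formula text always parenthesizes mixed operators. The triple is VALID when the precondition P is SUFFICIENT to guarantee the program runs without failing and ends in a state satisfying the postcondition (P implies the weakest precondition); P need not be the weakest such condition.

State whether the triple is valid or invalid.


Working backward. After the program, the postcondition !(m - 2 > -5) must hold; in canonical form it is !(m > -3).
Before b := n - 4: !(m > -3)
Before m := 2*b + 2: !(2*b > -5)
Before tot := n + 3: !(2*b > -5)
Before n := 3*lim: !(2*b > -5)
The weakest precondition is !(2*b > -5).
Check whether b == -2 implies it.
Countermodel: at the initial state b = -2, the precondition holds but the weakest precondition fails.
Answer: invalid


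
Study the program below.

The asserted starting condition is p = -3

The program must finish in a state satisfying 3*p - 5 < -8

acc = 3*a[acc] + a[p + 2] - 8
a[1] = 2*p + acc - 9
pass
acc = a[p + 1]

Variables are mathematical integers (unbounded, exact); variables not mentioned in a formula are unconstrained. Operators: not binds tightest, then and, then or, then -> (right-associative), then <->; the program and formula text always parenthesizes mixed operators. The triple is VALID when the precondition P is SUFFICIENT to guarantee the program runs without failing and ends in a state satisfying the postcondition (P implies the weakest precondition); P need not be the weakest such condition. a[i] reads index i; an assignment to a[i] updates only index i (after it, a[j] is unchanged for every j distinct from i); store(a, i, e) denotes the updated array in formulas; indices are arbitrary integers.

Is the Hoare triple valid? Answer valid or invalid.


Working backward. After the program, the postcondition 3*p - 5 < -8 must hold; in canonical form it is 3*p < -3.
Before acc := a[p + 1]: 3*p < -3
Before skip: 3*p < -3
Before a[1] := 2*p + acc - 9: 3*p < -3
Before acc := 3*a[acc] + a[p + 2] - 8: 3*p < -3
The weakest precondition is 3*p < -3.
Check whether p = -3 implies it.
Every state satisfying the precondition satisfies the weakest precondition: the implication holds.
Answer: valid


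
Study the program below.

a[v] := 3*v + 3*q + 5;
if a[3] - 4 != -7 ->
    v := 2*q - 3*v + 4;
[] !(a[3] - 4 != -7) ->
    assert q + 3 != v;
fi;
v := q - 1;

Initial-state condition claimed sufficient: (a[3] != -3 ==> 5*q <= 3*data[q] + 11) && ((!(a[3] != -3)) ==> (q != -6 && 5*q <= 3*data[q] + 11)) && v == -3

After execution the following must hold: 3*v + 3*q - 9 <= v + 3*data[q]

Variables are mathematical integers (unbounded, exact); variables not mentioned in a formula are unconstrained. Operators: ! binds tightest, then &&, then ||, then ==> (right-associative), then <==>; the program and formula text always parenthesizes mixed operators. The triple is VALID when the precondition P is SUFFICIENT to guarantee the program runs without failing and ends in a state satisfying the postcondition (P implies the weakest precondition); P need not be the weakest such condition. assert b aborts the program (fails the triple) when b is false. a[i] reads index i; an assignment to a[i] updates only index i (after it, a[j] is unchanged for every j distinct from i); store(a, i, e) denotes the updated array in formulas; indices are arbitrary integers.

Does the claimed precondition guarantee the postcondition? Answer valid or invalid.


Working backward. After the program, the postcondition 3*v + 3*q - 9 <= v + 3*data[q] must hold; in canonical form it is 3*q + 2*v <= 3*data[q] + 9.
Before v := q - 1: 5*q <= 3*data[q] + 11
Then branch requires 5*q <= 3*data[q] + 11; else branch requires q != v - 3 && 5*q <= 3*data[q] + 11.
Before the if: (a[3] != -3 ==> 5*q <= 3*data[q] + 11) && ((!(a[3] != -3)) ==> (q != v - 3 && 5*q <= 3*data[q] + 11))
Before a[v] := 3*v + 3*q + 5: (store(a, v, 3*q + 3*v + 5)[3] != -3 ==> 5*q <= 3*data[q] + 11) && ((!(store(a, v, 3*q + 3*v + 5)[3] != -3)) ==> (q != v - 3 && 5*q <= 3*data[q] + 11))
The weakest precondition is (store(a, v, 3*q + 3*v + 5)[3] != -3 ==> 5*q <= 3*data[q] + 11) && ((!(store(a, v, 3*q + 3*v + 5)[3] != -3)) ==> (q != v - 3 && 5*q <= 3*data[q] + 11)).
Check whether (a[3] != -3 ==> 5*q <= 3*data[q] + 11) && ((!(a[3] != -3)) ==> (q != -6 && 5*q <= 3*data[q] + 11)) && v == -3 implies it.
Every state satisfying the precondition satisfies the weakest precondition: the implication holds.
Answer: valid


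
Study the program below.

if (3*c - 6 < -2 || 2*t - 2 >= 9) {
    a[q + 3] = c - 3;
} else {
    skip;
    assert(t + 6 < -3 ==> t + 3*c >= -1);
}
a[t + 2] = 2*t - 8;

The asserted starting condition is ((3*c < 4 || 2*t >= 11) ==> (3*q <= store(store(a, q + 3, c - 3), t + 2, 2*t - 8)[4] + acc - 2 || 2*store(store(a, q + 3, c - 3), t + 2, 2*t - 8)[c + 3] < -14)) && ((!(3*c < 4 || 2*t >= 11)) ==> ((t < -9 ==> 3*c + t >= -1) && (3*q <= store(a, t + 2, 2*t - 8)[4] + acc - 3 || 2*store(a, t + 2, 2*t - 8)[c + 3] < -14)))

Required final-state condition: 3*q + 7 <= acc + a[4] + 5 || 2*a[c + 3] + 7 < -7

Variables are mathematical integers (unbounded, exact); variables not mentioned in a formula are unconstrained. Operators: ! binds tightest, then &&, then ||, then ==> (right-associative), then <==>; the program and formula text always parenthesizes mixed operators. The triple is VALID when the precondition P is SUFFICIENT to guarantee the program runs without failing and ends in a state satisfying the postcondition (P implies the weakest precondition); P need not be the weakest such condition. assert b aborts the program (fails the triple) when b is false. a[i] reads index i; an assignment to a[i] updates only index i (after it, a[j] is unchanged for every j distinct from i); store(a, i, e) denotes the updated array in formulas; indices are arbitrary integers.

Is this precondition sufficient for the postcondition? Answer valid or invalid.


Working backward. After the program, the postcondition 3*q + 7 <= acc + a[4] + 5 || 2*a[c + 3] + 7 < -7 must hold; in canonical form it is 3*q <= a[4] + acc - 2 || 2*a[c + 3] < -14.
Before a[t + 2] := 2*t - 8: 3*q <= store(a, t + 2, 2*t - 8)[4] + acc - 2 || 2*store(a, t + 2, 2*t - 8)[c + 3] < -14
Then branch requires 3*q <= store(store(a, q + 3, c - 3), t + 2, 2*t - 8)[4] + acc - 2 || 2*store(store(a, q + 3, c - 3), t + 2, 2*t - 8)[c + 3] < -14; else branch requires (t < -9 ==> 3*c + t >= -1) && (3*q <= store(a, t + 2, 2*t - 8)[4] + acc - 2 || 2*store(a, t + 2, 2*t - 8)[c + 3] < -14).
Before the if: ((3*c < 4 || 2*t >= 11) ==> (3*q <= store(store(a, q + 3, c - 3), t + 2, 2*t - 8)[4] + acc - 2 || 2*store(store(a, q + 3, c - 3), t + 2, 2*t - 8)[c + 3] < -14)) && ((!(3*c < 4 || 2*t >= 11)) ==> ((t < -9 ==> 3*c + t >= -1) && (3*q <= store(a, t + 2, 2*t - 8)[4] + acc - 2 || 2*store(a, t + 2, 2*t - 8)[c + 3] < -14)))
The weakest precondition is ((3*c < 4 || 2*t >= 11) ==> (3*q <= store(store(a, q + 3, c - 3), t + 2, 2*t - 8)[4] + acc - 2 || 2*store(store(a, q + 3, c - 3), t + 2, 2*t - 8)[c + 3] < -14)) && ((!(3*c < 4 || 2*t >= 11)) ==> ((t < -9 ==> 3*c + t >= -1) && (3*q <= store(a, t + 2, 2*t - 8)[4] + acc - 2 || 2*store(a, t + 2, 2*t - 8)[c + 3] < -14))).
Check whether ((3*c < 4 || 2*t >= 11) ==> (3*q <= store(store(a, q + 3, c - 3), t + 2, 2*t - 8)[4] + acc - 2 || 2*store(store(a, q + 3, c - 3), t + 2, 2*t - 8)[c + 3] < -14)) && ((!(3*c < 4 || 2*t >= 11)) ==> ((t < -9 ==> 3*c + t >= -1) && (3*q <= store(a, t + 2, 2*t - 8)[4] + acc - 3 || 2*store(a, t + 2, 2*t - 8)[c + 3] < -14))) implies it.
Every state satisfying the precondition satisfies the weakest precondition: the implication holds.
Answer: valid


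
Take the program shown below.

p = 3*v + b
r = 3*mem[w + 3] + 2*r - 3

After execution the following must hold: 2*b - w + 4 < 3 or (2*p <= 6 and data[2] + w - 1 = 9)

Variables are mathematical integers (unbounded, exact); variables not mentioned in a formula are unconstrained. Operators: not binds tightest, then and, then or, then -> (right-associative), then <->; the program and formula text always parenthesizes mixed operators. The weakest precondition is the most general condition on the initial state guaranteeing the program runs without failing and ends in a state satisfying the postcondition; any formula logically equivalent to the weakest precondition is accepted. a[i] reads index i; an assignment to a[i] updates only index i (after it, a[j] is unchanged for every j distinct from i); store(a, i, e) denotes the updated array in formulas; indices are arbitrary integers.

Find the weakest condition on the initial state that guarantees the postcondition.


Working backward. After the program, the postcondition 2*b - w + 4 < 3 or (2*p <= 6 and data[2] + w - 1 = 9) must hold; in canonical form it is 2*b < w - 1 or (2*p <= 6 and data[2] + w = 10).
Before r := 3*mem[w + 3] + 2*r - 3: 2*b < w - 1 or (2*p <= 6 and data[2] + w = 10)
Before p := 3*v + b: 2*b < w - 1 or (2*b + 6*v <= 6 and data[2] + w = 10)
Answer: WP = 2*b < w - 1 or (2*b + 6*v <= 6 and data[2] + w = 10)


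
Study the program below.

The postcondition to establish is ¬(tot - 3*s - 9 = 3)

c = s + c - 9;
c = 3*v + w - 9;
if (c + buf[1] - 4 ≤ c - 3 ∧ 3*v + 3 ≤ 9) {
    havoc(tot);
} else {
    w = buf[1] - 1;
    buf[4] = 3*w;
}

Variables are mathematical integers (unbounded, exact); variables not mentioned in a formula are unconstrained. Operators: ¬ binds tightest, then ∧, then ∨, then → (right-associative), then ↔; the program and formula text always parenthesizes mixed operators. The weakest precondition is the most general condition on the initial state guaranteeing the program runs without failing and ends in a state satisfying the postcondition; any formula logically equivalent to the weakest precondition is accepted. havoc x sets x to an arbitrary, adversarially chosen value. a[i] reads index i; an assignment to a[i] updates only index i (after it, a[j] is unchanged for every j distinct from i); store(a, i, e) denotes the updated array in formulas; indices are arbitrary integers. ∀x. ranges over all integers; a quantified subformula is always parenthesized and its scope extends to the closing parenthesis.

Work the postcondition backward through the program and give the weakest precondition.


Working backward. After the program, the postcondition ¬(tot - 3*s - 9 = 3) must hold; in canonical form it is ¬(tot = 3*s + 12).
Then branch requires ∀tot_1. (¬(tot_1 = 3*s + 12)); else branch requires ¬(tot = 3*s + 12).
Before the if: ((buf[1] ≤ 1 ∧ 3*v ≤ 6) → (∀tot_1. (¬(tot_1 = 3*s + 12)))) ∧ ((¬(buf[1] ≤ 1 ∧ 3*v ≤ 6)) → (¬(tot = 3*s + 12)))
Before c := 3*v + w - 9: ((buf[1] ≤ 1 ∧ 3*v ≤ 6) → (∀tot_1. (¬(tot_1 = 3*s + 12)))) ∧ ((¬(buf[1] ≤ 1 ∧ 3*v ≤ 6)) → (¬(tot = 3*s + 12)))
Before c := s + c - 9: ((buf[1] ≤ 1 ∧ 3*v ≤ 6) → (∀tot_1. (¬(tot_1 = 3*s + 12)))) ∧ ((¬(buf[1] ≤ 1 ∧ 3*v ≤ 6)) → (¬(tot = 3*s + 12)))
Answer: WP = ((buf[1] ≤ 1 ∧ 3*v ≤ 6) → (∀tot_1. (¬(tot_1 = 3*s + 12)))) ∧ ((¬(buf[1] ≤ 1 ∧ 3*v ≤ 6)) → (¬(tot = 3*s + 12)))


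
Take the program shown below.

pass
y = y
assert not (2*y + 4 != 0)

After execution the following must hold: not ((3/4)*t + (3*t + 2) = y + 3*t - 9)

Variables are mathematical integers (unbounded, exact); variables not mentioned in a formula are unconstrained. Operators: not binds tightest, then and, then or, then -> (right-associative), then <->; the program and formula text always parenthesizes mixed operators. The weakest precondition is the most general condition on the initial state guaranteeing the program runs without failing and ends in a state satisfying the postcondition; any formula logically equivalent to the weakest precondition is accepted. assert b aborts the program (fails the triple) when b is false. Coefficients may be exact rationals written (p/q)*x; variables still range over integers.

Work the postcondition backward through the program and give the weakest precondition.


Working backward. After the program, the postcondition not ((3/4)*t + (3*t + 2) = y + 3*t - 9) must hold; in canonical form it is not ((3/4)*t = y - 11).
Before assert not (2*y + 4 != 0): (not (2*y != -4)) and (not ((3/4)*t = y - 11))
Before y := y: (not (2*y != -4)) and (not ((3/4)*t = y - 11))
Before skip: (not (2*y != -4)) and (not ((3/4)*t = y - 11))
Answer: WP = (not (2*y != -4)) and (not ((3/4)*t = y - 11))


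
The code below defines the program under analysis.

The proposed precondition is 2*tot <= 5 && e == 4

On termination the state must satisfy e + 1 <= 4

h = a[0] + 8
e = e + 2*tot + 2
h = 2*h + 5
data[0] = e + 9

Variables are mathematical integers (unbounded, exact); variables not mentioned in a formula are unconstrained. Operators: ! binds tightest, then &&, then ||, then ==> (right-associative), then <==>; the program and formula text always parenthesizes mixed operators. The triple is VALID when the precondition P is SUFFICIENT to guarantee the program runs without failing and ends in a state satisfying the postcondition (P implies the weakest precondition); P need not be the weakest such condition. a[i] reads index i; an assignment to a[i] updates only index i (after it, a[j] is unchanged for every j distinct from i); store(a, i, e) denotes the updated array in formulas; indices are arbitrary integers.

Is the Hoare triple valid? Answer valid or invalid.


Working backward. After the program, the postcondition e + 1 <= 4 must hold; in canonical form it is e <= 3.
Before data[0] := e + 9: e <= 3
Before h := 2*h + 5: e <= 3
Before e := e + 2*tot + 2: e + 2*tot <= 1
Before h := a[0] + 8: e + 2*tot <= 1
The weakest precondition is e + 2*tot <= 1.
Check whether 2*tot <= 5 && e == 4 implies it.
Countermodel: at the initial state e = 4, tot = -1, the precondition holds but the weakest precondition fails.
Answer: invalid


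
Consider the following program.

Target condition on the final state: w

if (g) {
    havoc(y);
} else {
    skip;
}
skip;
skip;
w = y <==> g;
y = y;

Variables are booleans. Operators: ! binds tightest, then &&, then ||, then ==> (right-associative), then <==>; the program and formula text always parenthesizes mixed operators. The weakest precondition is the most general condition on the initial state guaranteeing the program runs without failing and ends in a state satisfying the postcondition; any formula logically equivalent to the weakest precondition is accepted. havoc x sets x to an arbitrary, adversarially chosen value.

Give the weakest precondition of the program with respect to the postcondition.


Working backward. After the program, w must hold.
Before y := y: w
Before w := y <==> g: y <==> g
Before skip: y <==> g
Before skip: y <==> g
Then branch requires false; else branch requires y <==> g.
Before the if: (!g) && ((!g) ==> (y <==> g))
Answer: WP = (!g) && ((!g) ==> (y <==> g))


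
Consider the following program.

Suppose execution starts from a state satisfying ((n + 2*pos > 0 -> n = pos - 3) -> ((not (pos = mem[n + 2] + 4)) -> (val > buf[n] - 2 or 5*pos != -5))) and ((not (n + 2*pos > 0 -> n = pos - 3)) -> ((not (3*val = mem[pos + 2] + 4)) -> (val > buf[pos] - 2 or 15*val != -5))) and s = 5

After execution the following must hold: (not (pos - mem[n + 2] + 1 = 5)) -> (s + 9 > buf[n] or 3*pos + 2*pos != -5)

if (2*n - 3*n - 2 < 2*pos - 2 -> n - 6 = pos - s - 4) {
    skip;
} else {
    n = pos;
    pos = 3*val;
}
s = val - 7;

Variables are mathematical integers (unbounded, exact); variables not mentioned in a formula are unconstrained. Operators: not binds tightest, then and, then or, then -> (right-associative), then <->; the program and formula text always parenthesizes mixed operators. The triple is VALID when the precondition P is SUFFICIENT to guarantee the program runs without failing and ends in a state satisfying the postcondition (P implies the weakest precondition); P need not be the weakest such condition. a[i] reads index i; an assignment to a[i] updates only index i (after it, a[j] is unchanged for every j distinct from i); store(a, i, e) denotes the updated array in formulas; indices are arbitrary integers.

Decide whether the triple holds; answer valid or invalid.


Working backward. After the program, the postcondition (not (pos - mem[n + 2] + 1 = 5)) -> (s + 9 > buf[n] or 3*pos + 2*pos != -5) must hold; in canonical form it is (not (pos = mem[n + 2] + 4)) -> (s > buf[n] - 9 or 5*pos != -5).
Before s := val - 7: (not (pos = mem[n + 2] + 4)) -> (val > buf[n] - 2 or 5*pos != -5)
Then branch requires (not (pos = mem[n + 2] + 4)) -> (val > buf[n] - 2 or 5*pos != -5); else branch requires (not (3*val = mem[pos + 2] + 4)) -> (val > buf[pos] - 2 or 15*val != -5).
Before the if: ((n + 2*pos > 0 -> n + s = pos + 2) -> ((not (pos = mem[n + 2] + 4)) -> (val > buf[n] - 2 or 5*pos != -5))) and ((not (n + 2*pos > 0 -> n + s = pos + 2)) -> ((not (3*val = mem[pos + 2] + 4)) -> (val > buf[pos] - 2 or 15*val != -5)))
The weakest precondition is ((n + 2*pos > 0 -> n + s = pos + 2) -> ((not (pos = mem[n + 2] + 4)) -> (val > buf[n] - 2 or 5*pos != -5))) and ((not (n + 2*pos > 0 -> n + s = pos + 2)) -> ((not (3*val = mem[pos + 2] + 4)) -> (val > buf[pos] - 2 or 15*val != -5))).
Check whether ((n + 2*pos > 0 -> n = pos - 3) -> ((not (pos = mem[n + 2] + 4)) -> (val > buf[n] - 2 or 5*pos != -5))) and ((not (n + 2*pos > 0 -> n = pos - 3)) -> ((not (3*val = mem[pos + 2] + 4)) -> (val > buf[pos] - 2 or 15*val != -5))) and s = 5 implies it.
Every state satisfying the precondition satisfies the weakest precondition: the implication holds.
Answer: valid


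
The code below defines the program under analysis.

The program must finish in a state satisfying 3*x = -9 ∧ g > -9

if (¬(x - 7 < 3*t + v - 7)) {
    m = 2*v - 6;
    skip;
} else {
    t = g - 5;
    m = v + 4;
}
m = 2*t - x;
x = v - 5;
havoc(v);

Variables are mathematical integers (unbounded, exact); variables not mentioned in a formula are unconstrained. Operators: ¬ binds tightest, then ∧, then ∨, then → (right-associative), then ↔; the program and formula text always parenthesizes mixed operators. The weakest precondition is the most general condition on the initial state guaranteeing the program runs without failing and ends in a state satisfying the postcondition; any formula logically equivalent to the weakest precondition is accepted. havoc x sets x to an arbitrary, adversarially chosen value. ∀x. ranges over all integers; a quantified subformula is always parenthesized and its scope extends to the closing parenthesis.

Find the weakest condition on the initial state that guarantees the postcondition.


Working backward. After the program, 3*x = -9 ∧ g > -9 must hold.
Before havoc v: 3*x = -9 ∧ g > -9
Before x := v - 5: 3*v = 6 ∧ g > -9
Before m := 2*t - x: 3*v = 6 ∧ g > -9
Then branch requires 3*v = 6 ∧ g > -9; else branch requires 3*v = 6 ∧ g > -9.
Before the if: ((¬(x < 3*t + v)) → (3*v = 6 ∧ g > -9)) ∧ (x < 3*t + v → (3*v = 6 ∧ g > -9))
Answer: WP = ((¬(x < 3*t + v)) → (3*v = 6 ∧ g > -9)) ∧ (x < 3*t + v → (3*v = 6 ∧ g > -9))


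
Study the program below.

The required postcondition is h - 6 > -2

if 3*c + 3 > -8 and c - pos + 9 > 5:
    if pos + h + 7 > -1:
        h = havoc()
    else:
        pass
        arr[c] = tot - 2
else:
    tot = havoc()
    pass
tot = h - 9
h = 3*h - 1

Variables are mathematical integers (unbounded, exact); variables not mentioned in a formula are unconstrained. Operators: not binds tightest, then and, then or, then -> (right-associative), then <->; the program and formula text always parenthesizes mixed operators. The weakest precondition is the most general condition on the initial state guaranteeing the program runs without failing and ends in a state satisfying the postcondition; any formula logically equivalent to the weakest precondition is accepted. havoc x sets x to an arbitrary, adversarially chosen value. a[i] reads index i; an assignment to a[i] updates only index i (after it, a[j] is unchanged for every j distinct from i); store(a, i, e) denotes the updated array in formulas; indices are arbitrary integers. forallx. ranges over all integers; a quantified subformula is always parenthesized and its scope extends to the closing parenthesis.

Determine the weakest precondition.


Working backward. After the program, the postcondition h - 6 > -2 must hold; in canonical form it is h > 4.
Before h := 3*h - 1: 3*h > 5
Before tot := h - 9: 3*h > 5
Then branch requires (h + pos > -8 -> (forall h_1. 3*h_1 > 5)) and ((not (h + pos > -8)) -> 3*h > 5); else branch requires 3*h > 5.
Before the if: ((3*c > -11 and c > pos - 4) -> ((h + pos > -8 -> (forall h_1. 3*h_1 > 5)) and ((not (h + pos > -8)) -> 3*h > 5))) and ((not (3*c > -11 and c > pos - 4)) -> 3*h > 5)
Answer: WP = ((3*c > -11 and c > pos - 4) -> ((h + pos > -8 -> (forall h_1. 3*h_1 > 5)) and ((not (h + pos > -8)) -> 3*h > 5))) and ((not (3*c > -11 and c > pos - 4)) -> 3*h > 5)


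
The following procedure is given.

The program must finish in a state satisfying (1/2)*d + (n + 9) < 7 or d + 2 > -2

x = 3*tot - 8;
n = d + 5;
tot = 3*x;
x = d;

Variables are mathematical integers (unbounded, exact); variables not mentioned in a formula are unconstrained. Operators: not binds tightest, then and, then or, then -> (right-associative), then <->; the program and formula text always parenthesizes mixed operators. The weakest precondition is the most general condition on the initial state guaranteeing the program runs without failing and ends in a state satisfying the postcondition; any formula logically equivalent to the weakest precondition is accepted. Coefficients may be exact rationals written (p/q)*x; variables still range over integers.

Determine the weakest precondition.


Working backward. After the program, the postcondition (1/2)*d + (n + 9) < 7 or d + 2 > -2 must hold; in canonical form it is (1/2)*d + n < -2 or d > -4.
Before x := d: (1/2)*d + n < -2 or d > -4
Before tot := 3*x: (1/2)*d + n < -2 or d > -4
Before n := d + 5: (3/2)*d < -7 or d > -4
Before x := 3*tot - 8: (3/2)*d < -7 or d > -4
Answer: WP = (3/2)*d < -7 or d > -4


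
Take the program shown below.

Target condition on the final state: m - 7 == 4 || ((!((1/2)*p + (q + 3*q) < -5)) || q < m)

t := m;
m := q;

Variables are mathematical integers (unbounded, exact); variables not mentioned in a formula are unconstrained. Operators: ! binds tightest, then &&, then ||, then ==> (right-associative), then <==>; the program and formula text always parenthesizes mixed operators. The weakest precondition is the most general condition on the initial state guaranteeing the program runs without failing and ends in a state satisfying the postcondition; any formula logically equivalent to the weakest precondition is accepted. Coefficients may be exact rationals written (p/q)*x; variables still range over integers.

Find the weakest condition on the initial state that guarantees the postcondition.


Working backward. After the program, the postcondition m - 7 == 4 || ((!((1/2)*p + (q + 3*q) < -5)) || q < m) must hold; in canonical form it is m == 11 || (!((1/2)*p + 4*q < -5)) || q < m.
Before m := q: q == 11 || (!((1/2)*p + 4*q < -5))
Before t := m: q == 11 || (!((1/2)*p + 4*q < -5))
Answer: WP = q == 11 || (!((1/2)*p + 4*q < -5))


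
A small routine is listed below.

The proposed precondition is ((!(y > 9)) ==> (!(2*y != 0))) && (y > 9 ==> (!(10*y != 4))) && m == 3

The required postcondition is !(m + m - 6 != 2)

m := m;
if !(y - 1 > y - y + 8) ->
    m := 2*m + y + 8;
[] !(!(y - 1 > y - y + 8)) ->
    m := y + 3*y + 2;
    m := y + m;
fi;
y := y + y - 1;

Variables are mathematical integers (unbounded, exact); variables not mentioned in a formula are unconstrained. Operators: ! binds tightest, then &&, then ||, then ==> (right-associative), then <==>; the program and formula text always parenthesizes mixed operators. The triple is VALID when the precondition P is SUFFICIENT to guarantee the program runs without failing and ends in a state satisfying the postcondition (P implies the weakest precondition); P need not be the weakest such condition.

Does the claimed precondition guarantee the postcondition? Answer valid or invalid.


Working backward. After the program, the postcondition !(m + m - 6 != 2) must hold; in canonical form it is !(2*m != 8).
Before y := y + y - 1: !(2*m != 8)
Then branch requires !(4*m + 2*y != -8); else branch requires !(10*y != 4).
Before the if: ((!(y > 9)) ==> (!(4*m + 2*y != -8))) && (y > 9 ==> (!(10*y != 4)))
Before m := m: ((!(y > 9)) ==> (!(4*m + 2*y != -8))) && (y > 9 ==> (!(10*y != 4)))
The weakest precondition is ((!(y > 9)) ==> (!(4*m + 2*y != -8))) && (y > 9 ==> (!(10*y != 4))).
Check whether ((!(y > 9)) ==> (!(2*y != 0))) && (y > 9 ==> (!(10*y != 4))) && m == 3 implies it.
Countermodel: at the initial state m = 3, y = 0, the precondition holds but the weakest precondition fails.
Answer: invalid


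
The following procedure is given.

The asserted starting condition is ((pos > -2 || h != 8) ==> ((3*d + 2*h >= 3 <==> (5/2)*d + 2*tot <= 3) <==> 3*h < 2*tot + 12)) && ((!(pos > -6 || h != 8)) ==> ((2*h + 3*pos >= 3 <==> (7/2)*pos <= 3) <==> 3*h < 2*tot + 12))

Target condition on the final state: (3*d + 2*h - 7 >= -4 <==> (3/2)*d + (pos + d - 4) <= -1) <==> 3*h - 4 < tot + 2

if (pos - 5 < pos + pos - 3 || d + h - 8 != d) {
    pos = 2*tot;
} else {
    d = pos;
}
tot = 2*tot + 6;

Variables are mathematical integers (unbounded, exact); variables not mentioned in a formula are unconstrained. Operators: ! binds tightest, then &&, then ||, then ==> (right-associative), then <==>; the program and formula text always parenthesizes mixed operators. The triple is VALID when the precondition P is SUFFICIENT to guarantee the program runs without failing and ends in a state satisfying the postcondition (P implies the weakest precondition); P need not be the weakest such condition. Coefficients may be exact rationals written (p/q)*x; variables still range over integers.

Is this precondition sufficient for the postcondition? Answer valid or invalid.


Working backward. After the program, the postcondition (3*d + 2*h - 7 >= -4 <==> (3/2)*d + (pos + d - 4) <= -1) <==> 3*h - 4 < tot + 2 must hold; in canonical form it is (3*d + 2*h >= 3 <==> (5/2)*d + pos <= 3) <==> 3*h < tot + 6.
Before tot := 2*tot + 6: (3*d + 2*h >= 3 <==> (5/2)*d + pos <= 3) <==> 3*h < 2*tot + 12
Then branch requires (3*d + 2*h >= 3 <==> (5/2)*d + 2*tot <= 3) <==> 3*h < 2*tot + 12; else branch requires (2*h + 3*pos >= 3 <==> (7/2)*pos <= 3) <==> 3*h < 2*tot + 12.
Before the if: ((pos > -2 || h != 8) ==> ((3*d + 2*h >= 3 <==> (5/2)*d + 2*tot <= 3) <==> 3*h < 2*tot + 12)) && ((!(pos > -2 || h != 8)) ==> ((2*h + 3*pos >= 3 <==> (7/2)*pos <= 3) <==> 3*h < 2*tot + 12))
The weakest precondition is ((pos > -2 || h != 8) ==> ((3*d + 2*h >= 3 <==> (5/2)*d + 2*tot <= 3) <==> 3*h < 2*tot + 12)) && ((!(pos > -2 || h != 8)) ==> ((2*h + 3*pos >= 3 <==> (7/2)*pos <= 3) <==> 3*h < 2*tot + 12)).
Check whether ((pos > -2 || h != 8) ==> ((3*d + 2*h >= 3 <==> (5/2)*d + 2*tot <= 3) <==> 3*h < 2*tot + 12)) && ((!(pos > -6 || h != 8)) ==> ((2*h + 3*pos >= 3 <==> (7/2)*pos <= 3) <==> 3*h < 2*tot + 12)) implies it.
Countermodel: at the initial state d = 0, h = 8, pos = -5, tot = 7, the precondition holds but the weakest precondition fails.
Answer: invalid


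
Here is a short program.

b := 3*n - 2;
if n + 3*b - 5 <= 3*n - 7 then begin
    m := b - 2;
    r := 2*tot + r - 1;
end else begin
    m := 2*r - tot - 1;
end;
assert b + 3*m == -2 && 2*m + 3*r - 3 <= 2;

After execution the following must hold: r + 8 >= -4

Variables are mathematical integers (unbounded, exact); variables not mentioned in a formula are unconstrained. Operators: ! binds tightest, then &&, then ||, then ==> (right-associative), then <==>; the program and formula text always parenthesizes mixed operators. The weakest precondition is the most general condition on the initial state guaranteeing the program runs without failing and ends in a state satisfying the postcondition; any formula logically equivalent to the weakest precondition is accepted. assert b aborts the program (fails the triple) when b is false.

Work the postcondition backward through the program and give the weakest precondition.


Working backward. After the program, the postcondition r + 8 >= -4 must hold; in canonical form it is r >= -12.
Before assert b + 3*m == -2 && 2*m + 3*r - 3 <= 2: b + 3*m == -2 && 2*m + 3*r <= 5 && r >= -12
Then branch requires 4*b == 4 && 2*b + 3*r + 6*tot <= 12 && r + 2*tot >= -11; else branch requires b + 6*r == 3*tot + 1 && 7*r <= 2*tot + 7 && r >= -12.
Before the if: (3*b <= 2*n - 2 ==> (4*b == 4 && 2*b + 3*r + 6*tot <= 12 && r + 2*tot >= -11)) && ((!(3*b <= 2*n - 2)) ==> (b + 6*r == 3*tot + 1 && 7*r <= 2*tot + 7 && r >= -12))
Before b := 3*n - 2: (7*n <= 4 ==> (12*n == 12 && 6*n + 3*r + 6*tot <= 16 && r + 2*tot >= -11)) && ((!(7*n <= 4)) ==> (3*n + 6*r == 3*tot + 3 && 7*r <= 2*tot + 7 && r >= -12))
Answer: WP = (7*n <= 4 ==> (12*n == 12 && 6*n + 3*r + 6*tot <= 16 && r + 2*tot >= -11)) && ((!(7*n <= 4)) ==> (3*n + 6*r == 3*tot + 3 && 7*r <= 2*tot + 7 && r >= -12))


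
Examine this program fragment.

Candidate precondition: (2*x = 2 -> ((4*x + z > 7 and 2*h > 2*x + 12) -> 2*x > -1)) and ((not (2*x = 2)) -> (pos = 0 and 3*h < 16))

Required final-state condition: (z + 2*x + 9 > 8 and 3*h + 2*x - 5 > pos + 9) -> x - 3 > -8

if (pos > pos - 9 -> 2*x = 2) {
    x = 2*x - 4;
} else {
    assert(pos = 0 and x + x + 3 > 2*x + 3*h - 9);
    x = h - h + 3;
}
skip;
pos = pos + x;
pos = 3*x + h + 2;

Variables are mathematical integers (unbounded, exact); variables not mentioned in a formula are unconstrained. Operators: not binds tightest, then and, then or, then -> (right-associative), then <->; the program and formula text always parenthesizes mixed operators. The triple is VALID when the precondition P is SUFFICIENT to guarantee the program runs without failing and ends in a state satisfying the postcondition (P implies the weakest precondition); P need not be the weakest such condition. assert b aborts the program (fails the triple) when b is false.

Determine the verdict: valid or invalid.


Working backward. After the program, the postcondition (z + 2*x + 9 > 8 and 3*h + 2*x - 5 > pos + 9) -> x - 3 > -8 must hold; in canonical form it is (2*x + z > -1 and 3*h + 2*x > pos + 14) -> x > -5.
Before pos := 3*x + h + 2: (2*x + z > -1 and 2*h > x + 16) -> x > -5
Before pos := pos + x: (2*x + z > -1 and 2*h > x + 16) -> x > -5
Before skip: (2*x + z > -1 and 2*h > x + 16) -> x > -5
Then branch requires (4*x + z > 7 and 2*h > 2*x + 12) -> 2*x > -1; else branch requires pos = 0 and 3*h < 12.
Before the if: (2*x = 2 -> ((4*x + z > 7 and 2*h > 2*x + 12) -> 2*x > -1)) and ((not (2*x = 2)) -> (pos = 0 and 3*h < 12))
The weakest precondition is (2*x = 2 -> ((4*x + z > 7 and 2*h > 2*x + 12) -> 2*x > -1)) and ((not (2*x = 2)) -> (pos = 0 and 3*h < 12)).
Check whether (2*x = 2 -> ((4*x + z > 7 and 2*h > 2*x + 12) -> 2*x > -1)) and ((not (2*x = 2)) -> (pos = 0 and 3*h < 16)) implies it.
Countermodel: at the initial state h = 4, pos = 0, x = 2, z = 0, the precondition holds but the weakest precondition fails.
Answer: invalid


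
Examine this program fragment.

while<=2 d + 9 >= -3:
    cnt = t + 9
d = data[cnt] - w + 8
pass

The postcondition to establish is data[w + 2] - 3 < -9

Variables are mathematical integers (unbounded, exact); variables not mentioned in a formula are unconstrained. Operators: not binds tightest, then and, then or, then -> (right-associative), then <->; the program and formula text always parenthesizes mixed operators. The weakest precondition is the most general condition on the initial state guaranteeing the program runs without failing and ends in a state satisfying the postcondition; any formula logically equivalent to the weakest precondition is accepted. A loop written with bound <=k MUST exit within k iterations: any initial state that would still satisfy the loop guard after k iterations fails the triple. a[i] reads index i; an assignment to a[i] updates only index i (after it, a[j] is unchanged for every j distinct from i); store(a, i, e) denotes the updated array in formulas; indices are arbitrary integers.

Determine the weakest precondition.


Working backward. After the program, the postcondition data[w + 2] - 3 < -9 must hold; in canonical form it is data[w + 2] < -6.
Before skip: data[w + 2] < -6
Before d := data[cnt] - w + 8: data[w + 2] < -6
Before the loop (bound <=2), unroll the exhaustion recursion (WP_0 = exit-now case; WP_j = one more guarded iteration, up to j = 2):
  WP_0: (not (d >= -12)) and data[w + 2] < -6
  WP_1: (d >= -12 -> ((not (d >= -12)) and data[w + 2] < -6)) and ((not (d >= -12)) -> data[w + 2] < -6)
  WP_2: (d >= -12 -> ((d >= -12 -> ((not (d >= -12)) and data[w + 2] < -6)) and ((not (d >= -12)) -> data[w + 2] < -6))) and ((not (d >= -12)) -> data[w + 2] < -6)
So before the loop: (d >= -12 -> ((d >= -12 -> ((not (d >= -12)) and data[w + 2] < -6)) and ((not (d >= -12)) -> data[w + 2] < -6))) and ((not (d >= -12)) -> data[w + 2] < -6)
Answer: WP = (d >= -12 -> ((d >= -12 -> ((not (d >= -12)) and data[w + 2] < -6)) and ((not (d >= -12)) -> data[w + 2] < -6))) and ((not (d >= -12)) -> data[w + 2] < -6)
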